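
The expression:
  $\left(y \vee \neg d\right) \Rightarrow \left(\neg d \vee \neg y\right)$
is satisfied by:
  {d: False, y: False}
  {y: True, d: False}
  {d: True, y: False}


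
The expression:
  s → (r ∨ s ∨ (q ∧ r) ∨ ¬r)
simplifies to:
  True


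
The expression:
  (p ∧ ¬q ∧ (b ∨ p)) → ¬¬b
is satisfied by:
  {b: True, q: True, p: False}
  {b: True, p: False, q: False}
  {q: True, p: False, b: False}
  {q: False, p: False, b: False}
  {b: True, q: True, p: True}
  {b: True, p: True, q: False}
  {q: True, p: True, b: False}


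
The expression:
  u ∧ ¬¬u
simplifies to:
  u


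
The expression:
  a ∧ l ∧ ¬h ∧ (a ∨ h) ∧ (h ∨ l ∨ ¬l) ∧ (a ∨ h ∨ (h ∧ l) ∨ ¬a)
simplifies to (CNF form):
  a ∧ l ∧ ¬h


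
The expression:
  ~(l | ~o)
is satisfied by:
  {o: True, l: False}


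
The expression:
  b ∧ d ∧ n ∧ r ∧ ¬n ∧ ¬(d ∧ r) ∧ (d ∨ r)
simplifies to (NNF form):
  False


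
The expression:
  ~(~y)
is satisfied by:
  {y: True}


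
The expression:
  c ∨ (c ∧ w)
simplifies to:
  c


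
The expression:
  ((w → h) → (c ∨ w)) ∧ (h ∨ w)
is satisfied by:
  {c: True, w: True, h: True}
  {c: True, w: True, h: False}
  {w: True, h: True, c: False}
  {w: True, h: False, c: False}
  {c: True, h: True, w: False}


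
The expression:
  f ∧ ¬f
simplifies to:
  False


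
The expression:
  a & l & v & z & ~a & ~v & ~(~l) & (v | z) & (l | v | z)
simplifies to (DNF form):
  False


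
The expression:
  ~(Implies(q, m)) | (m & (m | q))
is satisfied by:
  {q: True, m: True}
  {q: True, m: False}
  {m: True, q: False}


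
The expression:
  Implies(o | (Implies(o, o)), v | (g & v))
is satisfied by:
  {v: True}


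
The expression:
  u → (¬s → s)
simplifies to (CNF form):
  s ∨ ¬u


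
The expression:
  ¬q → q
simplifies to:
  q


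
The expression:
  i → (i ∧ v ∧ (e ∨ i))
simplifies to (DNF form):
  v ∨ ¬i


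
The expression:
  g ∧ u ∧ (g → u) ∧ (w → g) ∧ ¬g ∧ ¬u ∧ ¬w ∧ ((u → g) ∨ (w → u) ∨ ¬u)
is never true.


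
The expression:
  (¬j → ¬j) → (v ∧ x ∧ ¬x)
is never true.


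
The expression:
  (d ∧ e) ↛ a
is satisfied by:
  {e: True, d: True, a: False}


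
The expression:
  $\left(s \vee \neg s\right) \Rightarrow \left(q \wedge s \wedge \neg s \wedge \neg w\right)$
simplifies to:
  $\text{False}$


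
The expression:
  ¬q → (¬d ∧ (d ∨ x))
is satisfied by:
  {q: True, x: True, d: False}
  {q: True, x: False, d: False}
  {q: True, d: True, x: True}
  {q: True, d: True, x: False}
  {x: True, d: False, q: False}


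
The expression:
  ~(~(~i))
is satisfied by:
  {i: False}


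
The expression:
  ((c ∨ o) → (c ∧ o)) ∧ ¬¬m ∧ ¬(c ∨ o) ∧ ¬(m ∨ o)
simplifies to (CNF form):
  False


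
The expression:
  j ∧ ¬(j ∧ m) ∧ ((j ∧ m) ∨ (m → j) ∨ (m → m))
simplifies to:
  j ∧ ¬m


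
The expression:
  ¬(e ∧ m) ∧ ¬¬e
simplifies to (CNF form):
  e ∧ ¬m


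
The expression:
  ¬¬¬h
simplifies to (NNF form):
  ¬h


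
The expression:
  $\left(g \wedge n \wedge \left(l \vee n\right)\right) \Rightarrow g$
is always true.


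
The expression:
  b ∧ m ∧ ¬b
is never true.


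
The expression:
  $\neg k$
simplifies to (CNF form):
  $\neg k$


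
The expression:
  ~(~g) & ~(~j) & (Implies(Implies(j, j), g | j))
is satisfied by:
  {j: True, g: True}


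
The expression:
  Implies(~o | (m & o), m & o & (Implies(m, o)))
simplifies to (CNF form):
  o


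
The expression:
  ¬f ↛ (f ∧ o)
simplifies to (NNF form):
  ¬f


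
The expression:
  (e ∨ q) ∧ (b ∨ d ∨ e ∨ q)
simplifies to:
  e ∨ q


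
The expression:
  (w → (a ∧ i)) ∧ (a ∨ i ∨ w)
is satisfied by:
  {i: True, a: True, w: False}
  {i: True, a: False, w: False}
  {a: True, i: False, w: False}
  {i: True, w: True, a: True}


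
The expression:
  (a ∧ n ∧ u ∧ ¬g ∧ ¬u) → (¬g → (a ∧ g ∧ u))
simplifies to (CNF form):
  True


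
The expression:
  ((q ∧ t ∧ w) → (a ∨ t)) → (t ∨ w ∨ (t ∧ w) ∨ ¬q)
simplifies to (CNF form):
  t ∨ w ∨ ¬q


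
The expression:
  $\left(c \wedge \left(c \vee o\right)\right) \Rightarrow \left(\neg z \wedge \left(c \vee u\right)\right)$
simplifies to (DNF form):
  $\neg c \vee \neg z$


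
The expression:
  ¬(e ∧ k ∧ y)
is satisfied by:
  {k: False, y: False, e: False}
  {e: True, k: False, y: False}
  {y: True, k: False, e: False}
  {e: True, y: True, k: False}
  {k: True, e: False, y: False}
  {e: True, k: True, y: False}
  {y: True, k: True, e: False}


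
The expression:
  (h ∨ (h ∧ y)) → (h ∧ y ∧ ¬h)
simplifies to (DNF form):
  ¬h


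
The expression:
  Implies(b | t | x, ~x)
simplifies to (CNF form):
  ~x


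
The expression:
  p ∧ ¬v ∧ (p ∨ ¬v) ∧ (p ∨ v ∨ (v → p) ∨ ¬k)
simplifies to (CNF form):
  p ∧ ¬v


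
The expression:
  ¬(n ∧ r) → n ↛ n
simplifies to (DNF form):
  n ∧ r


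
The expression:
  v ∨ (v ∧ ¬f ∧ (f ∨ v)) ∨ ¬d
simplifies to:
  v ∨ ¬d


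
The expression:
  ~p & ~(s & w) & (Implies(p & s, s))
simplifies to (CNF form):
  ~p & (~s | ~w)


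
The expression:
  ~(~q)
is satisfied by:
  {q: True}


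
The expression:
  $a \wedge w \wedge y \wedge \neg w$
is never true.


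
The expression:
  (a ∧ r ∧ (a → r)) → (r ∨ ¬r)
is always true.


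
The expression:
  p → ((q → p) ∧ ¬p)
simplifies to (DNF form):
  ¬p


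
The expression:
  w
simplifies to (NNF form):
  w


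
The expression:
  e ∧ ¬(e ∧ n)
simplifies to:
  e ∧ ¬n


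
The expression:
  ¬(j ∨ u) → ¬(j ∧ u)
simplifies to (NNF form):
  True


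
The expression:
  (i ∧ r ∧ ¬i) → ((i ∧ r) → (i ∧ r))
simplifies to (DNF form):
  True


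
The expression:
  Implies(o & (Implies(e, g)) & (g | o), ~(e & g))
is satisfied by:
  {g: False, e: False, o: False}
  {o: True, g: False, e: False}
  {e: True, g: False, o: False}
  {o: True, e: True, g: False}
  {g: True, o: False, e: False}
  {o: True, g: True, e: False}
  {e: True, g: True, o: False}


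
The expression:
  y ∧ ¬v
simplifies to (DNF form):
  y ∧ ¬v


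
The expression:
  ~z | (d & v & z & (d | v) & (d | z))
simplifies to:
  ~z | (d & v)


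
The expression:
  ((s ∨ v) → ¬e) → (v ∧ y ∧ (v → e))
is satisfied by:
  {v: True, s: True, e: True}
  {v: True, e: True, s: False}
  {s: True, e: True, v: False}


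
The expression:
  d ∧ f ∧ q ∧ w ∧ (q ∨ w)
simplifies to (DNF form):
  d ∧ f ∧ q ∧ w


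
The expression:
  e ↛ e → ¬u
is always true.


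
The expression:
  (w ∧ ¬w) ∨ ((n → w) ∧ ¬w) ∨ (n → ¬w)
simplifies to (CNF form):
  ¬n ∨ ¬w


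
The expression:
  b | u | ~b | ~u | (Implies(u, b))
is always true.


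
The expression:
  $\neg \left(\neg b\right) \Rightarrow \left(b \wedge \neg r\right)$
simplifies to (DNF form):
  $\neg b \vee \neg r$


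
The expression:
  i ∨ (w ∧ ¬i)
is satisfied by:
  {i: True, w: True}
  {i: True, w: False}
  {w: True, i: False}


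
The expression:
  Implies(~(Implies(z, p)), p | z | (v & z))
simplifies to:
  True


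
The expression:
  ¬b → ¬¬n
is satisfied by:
  {n: True, b: True}
  {n: True, b: False}
  {b: True, n: False}


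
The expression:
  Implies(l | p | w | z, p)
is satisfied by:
  {p: True, w: False, l: False, z: False}
  {z: True, p: True, w: False, l: False}
  {p: True, l: True, w: False, z: False}
  {z: True, p: True, l: True, w: False}
  {p: True, w: True, l: False, z: False}
  {p: True, z: True, w: True, l: False}
  {p: True, l: True, w: True, z: False}
  {z: True, p: True, l: True, w: True}
  {z: False, w: False, l: False, p: False}


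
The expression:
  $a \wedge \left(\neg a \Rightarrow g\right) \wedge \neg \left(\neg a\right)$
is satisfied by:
  {a: True}


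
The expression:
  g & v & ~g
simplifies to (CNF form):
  False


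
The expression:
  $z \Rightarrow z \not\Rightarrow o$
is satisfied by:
  {o: False, z: False}
  {z: True, o: False}
  {o: True, z: False}


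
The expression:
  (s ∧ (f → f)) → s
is always true.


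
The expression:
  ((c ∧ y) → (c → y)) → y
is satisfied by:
  {y: True}


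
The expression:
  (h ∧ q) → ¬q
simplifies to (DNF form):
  ¬h ∨ ¬q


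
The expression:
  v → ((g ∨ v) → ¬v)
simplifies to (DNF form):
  ¬v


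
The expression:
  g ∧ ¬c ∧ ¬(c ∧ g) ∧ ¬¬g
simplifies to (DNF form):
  g ∧ ¬c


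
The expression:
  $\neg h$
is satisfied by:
  {h: False}


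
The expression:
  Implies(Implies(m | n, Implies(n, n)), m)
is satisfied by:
  {m: True}


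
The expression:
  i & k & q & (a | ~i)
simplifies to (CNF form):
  a & i & k & q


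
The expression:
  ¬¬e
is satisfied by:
  {e: True}


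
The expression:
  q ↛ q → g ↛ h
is always true.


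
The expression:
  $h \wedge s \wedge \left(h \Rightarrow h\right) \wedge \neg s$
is never true.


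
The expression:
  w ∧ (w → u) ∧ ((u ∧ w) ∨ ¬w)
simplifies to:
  u ∧ w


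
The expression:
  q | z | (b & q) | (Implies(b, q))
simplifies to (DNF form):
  q | z | ~b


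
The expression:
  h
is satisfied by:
  {h: True}


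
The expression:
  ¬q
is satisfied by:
  {q: False}


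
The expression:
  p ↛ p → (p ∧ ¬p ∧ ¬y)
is always true.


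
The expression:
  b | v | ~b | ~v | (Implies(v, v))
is always true.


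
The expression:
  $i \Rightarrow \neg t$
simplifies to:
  $\neg i \vee \neg t$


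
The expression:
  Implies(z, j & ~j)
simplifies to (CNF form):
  ~z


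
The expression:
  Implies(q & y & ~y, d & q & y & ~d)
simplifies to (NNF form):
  True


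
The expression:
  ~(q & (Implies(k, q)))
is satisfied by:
  {q: False}


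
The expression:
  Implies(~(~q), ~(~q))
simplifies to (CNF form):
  True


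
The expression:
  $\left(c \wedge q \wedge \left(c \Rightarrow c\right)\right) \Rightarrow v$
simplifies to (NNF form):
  $v \vee \neg c \vee \neg q$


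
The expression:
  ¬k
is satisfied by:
  {k: False}


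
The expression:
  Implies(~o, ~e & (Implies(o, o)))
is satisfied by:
  {o: True, e: False}
  {e: False, o: False}
  {e: True, o: True}


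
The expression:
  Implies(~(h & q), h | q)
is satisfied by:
  {q: True, h: True}
  {q: True, h: False}
  {h: True, q: False}


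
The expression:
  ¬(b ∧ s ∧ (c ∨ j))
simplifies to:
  (¬c ∧ ¬j) ∨ ¬b ∨ ¬s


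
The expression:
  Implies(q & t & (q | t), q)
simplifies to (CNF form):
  True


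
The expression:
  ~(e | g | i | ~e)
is never true.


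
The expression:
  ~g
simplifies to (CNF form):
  ~g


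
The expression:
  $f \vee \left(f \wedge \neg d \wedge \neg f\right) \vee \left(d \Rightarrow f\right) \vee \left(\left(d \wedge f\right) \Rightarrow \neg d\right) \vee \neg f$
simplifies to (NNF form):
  $\text{True}$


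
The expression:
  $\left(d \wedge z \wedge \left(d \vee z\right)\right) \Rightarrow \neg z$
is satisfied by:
  {z: False, d: False}
  {d: True, z: False}
  {z: True, d: False}


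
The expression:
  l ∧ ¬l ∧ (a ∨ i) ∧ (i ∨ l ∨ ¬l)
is never true.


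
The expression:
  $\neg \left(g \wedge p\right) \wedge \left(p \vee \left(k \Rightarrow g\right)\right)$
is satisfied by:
  {p: False, g: False, k: False}
  {p: True, g: False, k: False}
  {k: True, p: True, g: False}
  {g: True, p: False, k: False}
  {g: True, k: True, p: False}


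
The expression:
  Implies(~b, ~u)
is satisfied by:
  {b: True, u: False}
  {u: False, b: False}
  {u: True, b: True}


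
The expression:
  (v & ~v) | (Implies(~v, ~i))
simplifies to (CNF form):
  v | ~i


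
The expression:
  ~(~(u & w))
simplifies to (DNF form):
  u & w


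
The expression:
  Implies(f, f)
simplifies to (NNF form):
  True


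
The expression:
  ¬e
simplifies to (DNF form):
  ¬e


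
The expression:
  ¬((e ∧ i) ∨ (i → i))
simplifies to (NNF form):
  False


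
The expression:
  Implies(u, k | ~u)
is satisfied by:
  {k: True, u: False}
  {u: False, k: False}
  {u: True, k: True}


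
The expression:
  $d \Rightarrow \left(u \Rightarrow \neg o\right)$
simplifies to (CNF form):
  $\neg d \vee \neg o \vee \neg u$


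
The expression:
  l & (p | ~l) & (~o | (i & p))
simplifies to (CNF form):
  l & p & (i | ~o)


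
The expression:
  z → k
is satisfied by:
  {k: True, z: False}
  {z: False, k: False}
  {z: True, k: True}


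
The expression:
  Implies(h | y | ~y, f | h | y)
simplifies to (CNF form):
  f | h | y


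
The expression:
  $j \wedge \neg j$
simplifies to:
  $\text{False}$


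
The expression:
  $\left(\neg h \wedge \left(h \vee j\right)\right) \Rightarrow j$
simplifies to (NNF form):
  $\text{True}$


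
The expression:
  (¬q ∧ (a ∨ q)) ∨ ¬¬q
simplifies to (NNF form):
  a ∨ q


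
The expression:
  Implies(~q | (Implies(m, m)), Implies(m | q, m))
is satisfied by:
  {m: True, q: False}
  {q: False, m: False}
  {q: True, m: True}


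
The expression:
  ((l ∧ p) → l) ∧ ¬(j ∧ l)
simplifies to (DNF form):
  ¬j ∨ ¬l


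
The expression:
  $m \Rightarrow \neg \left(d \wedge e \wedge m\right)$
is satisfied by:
  {m: False, d: False, e: False}
  {e: True, m: False, d: False}
  {d: True, m: False, e: False}
  {e: True, d: True, m: False}
  {m: True, e: False, d: False}
  {e: True, m: True, d: False}
  {d: True, m: True, e: False}


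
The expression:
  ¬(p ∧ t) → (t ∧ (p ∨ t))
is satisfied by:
  {t: True}


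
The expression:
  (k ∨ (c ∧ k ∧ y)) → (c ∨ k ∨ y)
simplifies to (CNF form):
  True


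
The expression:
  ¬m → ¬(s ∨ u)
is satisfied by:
  {m: True, s: False, u: False}
  {m: True, u: True, s: False}
  {m: True, s: True, u: False}
  {m: True, u: True, s: True}
  {u: False, s: False, m: False}


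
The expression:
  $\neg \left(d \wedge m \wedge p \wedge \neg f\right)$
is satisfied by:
  {f: True, p: False, m: False, d: False}
  {f: False, p: False, m: False, d: False}
  {f: True, d: True, p: False, m: False}
  {d: True, f: False, p: False, m: False}
  {f: True, m: True, d: False, p: False}
  {m: True, d: False, p: False, f: False}
  {f: True, d: True, m: True, p: False}
  {d: True, m: True, f: False, p: False}
  {f: True, p: True, d: False, m: False}
  {p: True, d: False, m: False, f: False}
  {f: True, d: True, p: True, m: False}
  {d: True, p: True, f: False, m: False}
  {f: True, m: True, p: True, d: False}
  {m: True, p: True, d: False, f: False}
  {f: True, d: True, m: True, p: True}


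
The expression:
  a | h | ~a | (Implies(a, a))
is always true.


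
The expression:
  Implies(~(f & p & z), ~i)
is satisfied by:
  {z: True, p: True, f: True, i: False}
  {z: True, p: True, f: False, i: False}
  {z: True, f: True, p: False, i: False}
  {z: True, f: False, p: False, i: False}
  {p: True, f: True, z: False, i: False}
  {p: True, f: False, z: False, i: False}
  {f: True, z: False, p: False, i: False}
  {f: False, z: False, p: False, i: False}
  {i: True, z: True, p: True, f: True}


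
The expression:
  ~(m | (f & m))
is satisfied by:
  {m: False}


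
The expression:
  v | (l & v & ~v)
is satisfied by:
  {v: True}


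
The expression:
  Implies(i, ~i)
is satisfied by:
  {i: False}


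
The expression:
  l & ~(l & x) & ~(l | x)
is never true.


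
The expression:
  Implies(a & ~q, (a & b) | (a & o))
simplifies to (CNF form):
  b | o | q | ~a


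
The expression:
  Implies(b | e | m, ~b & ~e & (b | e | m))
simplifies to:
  ~b & ~e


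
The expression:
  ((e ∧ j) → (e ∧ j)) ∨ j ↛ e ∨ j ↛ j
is always true.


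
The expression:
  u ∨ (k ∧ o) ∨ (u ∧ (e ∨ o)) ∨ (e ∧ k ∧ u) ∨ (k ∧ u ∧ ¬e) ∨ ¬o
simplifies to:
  k ∨ u ∨ ¬o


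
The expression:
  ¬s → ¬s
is always true.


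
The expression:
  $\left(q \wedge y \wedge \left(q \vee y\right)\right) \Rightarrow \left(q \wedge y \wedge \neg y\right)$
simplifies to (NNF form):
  $\neg q \vee \neg y$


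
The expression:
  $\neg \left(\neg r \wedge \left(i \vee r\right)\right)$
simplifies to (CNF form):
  $r \vee \neg i$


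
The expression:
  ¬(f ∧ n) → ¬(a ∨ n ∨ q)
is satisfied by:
  {n: True, f: True, a: False, q: False}
  {n: True, q: True, f: True, a: False}
  {n: True, f: True, a: True, q: False}
  {n: True, q: True, f: True, a: True}
  {f: True, q: False, a: False, n: False}
  {q: False, a: False, f: False, n: False}


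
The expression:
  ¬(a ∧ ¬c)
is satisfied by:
  {c: True, a: False}
  {a: False, c: False}
  {a: True, c: True}


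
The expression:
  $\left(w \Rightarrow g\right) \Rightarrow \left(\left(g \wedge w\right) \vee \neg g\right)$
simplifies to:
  $w \vee \neg g$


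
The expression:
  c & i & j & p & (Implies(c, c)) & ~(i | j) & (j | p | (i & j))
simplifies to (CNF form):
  False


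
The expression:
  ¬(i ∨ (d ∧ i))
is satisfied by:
  {i: False}


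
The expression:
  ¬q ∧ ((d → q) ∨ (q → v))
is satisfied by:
  {q: False}


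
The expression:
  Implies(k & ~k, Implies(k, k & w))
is always true.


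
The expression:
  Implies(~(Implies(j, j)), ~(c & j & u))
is always true.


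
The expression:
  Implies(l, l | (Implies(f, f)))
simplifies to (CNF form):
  True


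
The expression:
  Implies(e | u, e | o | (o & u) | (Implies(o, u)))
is always true.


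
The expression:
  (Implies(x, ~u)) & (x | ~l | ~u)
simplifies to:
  ~u | (~l & ~x)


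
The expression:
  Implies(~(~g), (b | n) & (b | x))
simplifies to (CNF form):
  (b | n | ~g) & (b | x | ~g)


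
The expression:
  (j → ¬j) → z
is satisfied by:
  {z: True, j: True}
  {z: True, j: False}
  {j: True, z: False}


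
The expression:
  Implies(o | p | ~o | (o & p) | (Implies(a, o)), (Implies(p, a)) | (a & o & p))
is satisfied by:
  {a: True, p: False}
  {p: False, a: False}
  {p: True, a: True}


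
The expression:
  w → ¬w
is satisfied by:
  {w: False}


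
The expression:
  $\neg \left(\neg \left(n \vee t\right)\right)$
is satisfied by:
  {n: True, t: True}
  {n: True, t: False}
  {t: True, n: False}


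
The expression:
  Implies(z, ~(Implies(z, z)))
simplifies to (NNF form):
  ~z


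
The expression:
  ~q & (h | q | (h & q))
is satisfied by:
  {h: True, q: False}


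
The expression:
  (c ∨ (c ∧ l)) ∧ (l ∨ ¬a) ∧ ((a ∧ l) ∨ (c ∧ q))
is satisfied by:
  {c: True, l: True, q: True, a: False}
  {c: True, q: True, l: False, a: False}
  {c: True, a: True, l: True, q: True}
  {c: True, a: True, l: True, q: False}


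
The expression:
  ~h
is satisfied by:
  {h: False}


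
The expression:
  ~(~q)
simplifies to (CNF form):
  q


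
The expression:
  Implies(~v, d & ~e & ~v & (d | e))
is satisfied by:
  {d: True, v: True, e: False}
  {v: True, e: False, d: False}
  {d: True, v: True, e: True}
  {v: True, e: True, d: False}
  {d: True, e: False, v: False}


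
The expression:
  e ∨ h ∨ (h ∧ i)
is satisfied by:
  {e: True, h: True}
  {e: True, h: False}
  {h: True, e: False}


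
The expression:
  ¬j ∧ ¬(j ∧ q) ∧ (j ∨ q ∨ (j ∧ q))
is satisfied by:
  {q: True, j: False}


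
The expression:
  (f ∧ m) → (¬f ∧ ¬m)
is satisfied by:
  {m: False, f: False}
  {f: True, m: False}
  {m: True, f: False}


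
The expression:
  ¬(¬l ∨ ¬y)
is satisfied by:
  {y: True, l: True}


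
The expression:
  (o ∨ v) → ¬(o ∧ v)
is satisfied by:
  {v: False, o: False}
  {o: True, v: False}
  {v: True, o: False}


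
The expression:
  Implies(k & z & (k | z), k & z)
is always true.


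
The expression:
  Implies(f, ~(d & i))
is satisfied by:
  {d: False, i: False, f: False}
  {f: True, d: False, i: False}
  {i: True, d: False, f: False}
  {f: True, i: True, d: False}
  {d: True, f: False, i: False}
  {f: True, d: True, i: False}
  {i: True, d: True, f: False}


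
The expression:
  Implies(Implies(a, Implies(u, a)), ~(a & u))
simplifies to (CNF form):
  ~a | ~u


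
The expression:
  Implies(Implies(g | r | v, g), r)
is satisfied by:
  {r: True, v: True, g: False}
  {r: True, v: False, g: False}
  {r: True, g: True, v: True}
  {r: True, g: True, v: False}
  {v: True, g: False, r: False}


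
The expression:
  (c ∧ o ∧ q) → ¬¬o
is always true.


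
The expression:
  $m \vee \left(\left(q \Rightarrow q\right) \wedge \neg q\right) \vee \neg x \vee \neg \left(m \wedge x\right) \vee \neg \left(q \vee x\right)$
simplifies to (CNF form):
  $\text{True}$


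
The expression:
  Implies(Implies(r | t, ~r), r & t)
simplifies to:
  r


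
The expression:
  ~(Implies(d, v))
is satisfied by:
  {d: True, v: False}


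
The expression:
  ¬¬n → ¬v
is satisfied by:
  {v: False, n: False}
  {n: True, v: False}
  {v: True, n: False}


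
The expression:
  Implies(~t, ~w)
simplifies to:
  t | ~w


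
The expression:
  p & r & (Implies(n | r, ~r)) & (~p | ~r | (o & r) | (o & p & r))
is never true.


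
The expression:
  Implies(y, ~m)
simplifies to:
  ~m | ~y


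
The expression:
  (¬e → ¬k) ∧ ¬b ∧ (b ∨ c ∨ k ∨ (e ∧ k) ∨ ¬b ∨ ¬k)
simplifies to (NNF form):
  ¬b ∧ (e ∨ ¬k)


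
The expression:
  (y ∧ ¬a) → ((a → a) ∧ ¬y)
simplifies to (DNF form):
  a ∨ ¬y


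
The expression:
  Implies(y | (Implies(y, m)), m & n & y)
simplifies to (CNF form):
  m & n & y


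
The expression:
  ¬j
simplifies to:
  ¬j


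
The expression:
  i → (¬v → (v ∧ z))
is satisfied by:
  {v: True, i: False}
  {i: False, v: False}
  {i: True, v: True}


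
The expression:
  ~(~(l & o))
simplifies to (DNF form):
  l & o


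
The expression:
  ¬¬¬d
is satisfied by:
  {d: False}


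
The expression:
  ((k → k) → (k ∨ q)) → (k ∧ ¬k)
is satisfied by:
  {q: False, k: False}


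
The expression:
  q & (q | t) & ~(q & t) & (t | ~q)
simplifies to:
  False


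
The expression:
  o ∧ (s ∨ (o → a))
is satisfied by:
  {a: True, s: True, o: True}
  {a: True, o: True, s: False}
  {s: True, o: True, a: False}


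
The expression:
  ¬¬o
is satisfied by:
  {o: True}


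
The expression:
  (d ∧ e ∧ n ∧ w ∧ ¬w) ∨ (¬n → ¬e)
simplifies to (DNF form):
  n ∨ ¬e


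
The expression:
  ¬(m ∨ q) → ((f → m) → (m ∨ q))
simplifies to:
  f ∨ m ∨ q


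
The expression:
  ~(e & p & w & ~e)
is always true.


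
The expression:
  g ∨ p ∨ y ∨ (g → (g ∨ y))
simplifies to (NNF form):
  True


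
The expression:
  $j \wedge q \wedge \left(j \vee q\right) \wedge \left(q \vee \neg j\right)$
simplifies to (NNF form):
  $j \wedge q$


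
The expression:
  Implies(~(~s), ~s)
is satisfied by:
  {s: False}


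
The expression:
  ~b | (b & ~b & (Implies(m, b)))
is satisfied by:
  {b: False}


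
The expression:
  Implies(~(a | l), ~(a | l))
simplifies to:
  True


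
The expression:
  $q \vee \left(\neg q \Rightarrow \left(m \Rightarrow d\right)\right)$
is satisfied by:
  {d: True, q: True, m: False}
  {d: True, m: False, q: False}
  {q: True, m: False, d: False}
  {q: False, m: False, d: False}
  {d: True, q: True, m: True}
  {d: True, m: True, q: False}
  {q: True, m: True, d: False}


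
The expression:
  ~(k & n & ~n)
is always true.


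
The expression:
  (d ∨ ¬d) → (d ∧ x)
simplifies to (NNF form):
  d ∧ x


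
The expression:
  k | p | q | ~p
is always true.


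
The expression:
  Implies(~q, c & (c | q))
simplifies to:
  c | q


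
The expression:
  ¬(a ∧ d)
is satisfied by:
  {d: False, a: False}
  {a: True, d: False}
  {d: True, a: False}


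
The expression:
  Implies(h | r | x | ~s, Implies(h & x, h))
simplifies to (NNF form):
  True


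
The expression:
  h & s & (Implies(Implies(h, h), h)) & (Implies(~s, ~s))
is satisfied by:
  {h: True, s: True}


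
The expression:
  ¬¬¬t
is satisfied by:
  {t: False}


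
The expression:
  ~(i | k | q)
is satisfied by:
  {q: False, i: False, k: False}


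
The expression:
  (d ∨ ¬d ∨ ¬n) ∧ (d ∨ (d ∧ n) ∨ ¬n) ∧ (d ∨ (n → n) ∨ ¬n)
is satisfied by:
  {d: True, n: False}
  {n: False, d: False}
  {n: True, d: True}


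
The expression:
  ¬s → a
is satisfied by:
  {a: True, s: True}
  {a: True, s: False}
  {s: True, a: False}


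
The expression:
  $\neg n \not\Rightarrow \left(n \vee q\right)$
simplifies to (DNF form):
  $\neg n \wedge \neg q$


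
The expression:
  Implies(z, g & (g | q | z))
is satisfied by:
  {g: True, z: False}
  {z: False, g: False}
  {z: True, g: True}


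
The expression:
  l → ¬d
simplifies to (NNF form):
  ¬d ∨ ¬l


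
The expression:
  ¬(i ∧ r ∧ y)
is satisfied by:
  {y: False, i: False, r: False}
  {r: True, y: False, i: False}
  {i: True, y: False, r: False}
  {r: True, i: True, y: False}
  {y: True, r: False, i: False}
  {r: True, y: True, i: False}
  {i: True, y: True, r: False}


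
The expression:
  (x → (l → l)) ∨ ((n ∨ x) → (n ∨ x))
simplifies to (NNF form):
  True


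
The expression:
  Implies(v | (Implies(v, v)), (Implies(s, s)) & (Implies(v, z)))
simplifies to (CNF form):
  z | ~v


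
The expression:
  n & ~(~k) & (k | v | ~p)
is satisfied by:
  {n: True, k: True}


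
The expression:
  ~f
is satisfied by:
  {f: False}


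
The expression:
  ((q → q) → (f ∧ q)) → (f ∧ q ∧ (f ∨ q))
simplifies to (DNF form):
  True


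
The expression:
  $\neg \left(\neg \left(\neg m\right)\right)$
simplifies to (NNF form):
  $\neg m$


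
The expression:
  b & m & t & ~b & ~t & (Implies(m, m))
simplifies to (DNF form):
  False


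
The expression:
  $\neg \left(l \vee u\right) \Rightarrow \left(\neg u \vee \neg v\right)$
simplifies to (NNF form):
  $\text{True}$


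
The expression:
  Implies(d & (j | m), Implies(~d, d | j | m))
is always true.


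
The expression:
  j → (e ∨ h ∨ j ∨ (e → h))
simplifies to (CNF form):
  True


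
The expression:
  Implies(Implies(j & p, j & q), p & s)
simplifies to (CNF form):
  p & (j | s) & (s | ~q)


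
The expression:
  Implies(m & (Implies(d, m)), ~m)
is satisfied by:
  {m: False}


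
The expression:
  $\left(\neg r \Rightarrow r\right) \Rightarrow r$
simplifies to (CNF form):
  $\text{True}$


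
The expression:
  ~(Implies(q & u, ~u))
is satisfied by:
  {u: True, q: True}


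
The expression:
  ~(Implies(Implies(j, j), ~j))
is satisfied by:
  {j: True}


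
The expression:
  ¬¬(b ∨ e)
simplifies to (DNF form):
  b ∨ e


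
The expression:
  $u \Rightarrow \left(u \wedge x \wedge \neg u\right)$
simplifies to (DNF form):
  $\neg u$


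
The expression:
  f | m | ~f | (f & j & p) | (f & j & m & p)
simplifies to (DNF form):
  True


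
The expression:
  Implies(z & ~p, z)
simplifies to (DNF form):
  True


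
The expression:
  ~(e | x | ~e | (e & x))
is never true.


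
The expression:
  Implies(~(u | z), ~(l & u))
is always true.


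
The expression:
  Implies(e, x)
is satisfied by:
  {x: True, e: False}
  {e: False, x: False}
  {e: True, x: True}


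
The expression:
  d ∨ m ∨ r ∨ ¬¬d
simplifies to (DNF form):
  d ∨ m ∨ r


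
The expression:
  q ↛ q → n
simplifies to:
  True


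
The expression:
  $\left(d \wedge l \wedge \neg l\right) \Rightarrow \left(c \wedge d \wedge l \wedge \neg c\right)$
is always true.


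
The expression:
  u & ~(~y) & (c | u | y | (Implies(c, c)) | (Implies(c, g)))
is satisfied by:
  {u: True, y: True}


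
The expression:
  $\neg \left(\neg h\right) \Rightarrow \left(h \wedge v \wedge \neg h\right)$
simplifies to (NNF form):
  $\neg h$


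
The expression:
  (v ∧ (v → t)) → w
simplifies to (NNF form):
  w ∨ ¬t ∨ ¬v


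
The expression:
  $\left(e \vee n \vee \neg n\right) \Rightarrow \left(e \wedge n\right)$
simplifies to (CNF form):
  $e \wedge n$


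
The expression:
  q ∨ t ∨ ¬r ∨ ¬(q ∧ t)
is always true.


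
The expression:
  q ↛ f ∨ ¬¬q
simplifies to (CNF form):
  q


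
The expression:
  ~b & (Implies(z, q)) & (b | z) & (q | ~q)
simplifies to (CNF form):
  q & z & ~b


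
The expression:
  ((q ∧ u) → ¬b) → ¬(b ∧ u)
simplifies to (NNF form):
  q ∨ ¬b ∨ ¬u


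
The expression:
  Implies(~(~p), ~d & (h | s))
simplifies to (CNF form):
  (~d | ~p) & (h | s | ~p) & (h | ~d | ~p) & (s | ~d | ~p)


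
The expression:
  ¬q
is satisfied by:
  {q: False}


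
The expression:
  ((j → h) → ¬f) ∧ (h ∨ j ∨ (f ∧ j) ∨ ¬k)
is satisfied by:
  {j: True, h: False, k: False, f: False}
  {j: False, h: False, k: False, f: False}
  {j: True, k: True, h: False, f: False}
  {j: True, h: True, k: False, f: False}
  {h: True, j: False, k: False, f: False}
  {j: True, k: True, h: True, f: False}
  {k: True, h: True, j: False, f: False}
  {f: True, j: True, h: False, k: False}
  {f: True, k: True, j: True, h: False}


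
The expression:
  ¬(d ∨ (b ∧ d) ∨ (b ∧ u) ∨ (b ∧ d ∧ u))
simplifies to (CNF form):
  ¬d ∧ (¬b ∨ ¬u)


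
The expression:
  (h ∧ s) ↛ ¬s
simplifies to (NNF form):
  h ∧ s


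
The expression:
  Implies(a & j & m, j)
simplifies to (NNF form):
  True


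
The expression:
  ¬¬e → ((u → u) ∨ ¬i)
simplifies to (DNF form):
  True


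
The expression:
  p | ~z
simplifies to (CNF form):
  p | ~z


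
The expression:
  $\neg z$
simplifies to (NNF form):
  $\neg z$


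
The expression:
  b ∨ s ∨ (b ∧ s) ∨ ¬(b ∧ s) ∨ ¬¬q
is always true.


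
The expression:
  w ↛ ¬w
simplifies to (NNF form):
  w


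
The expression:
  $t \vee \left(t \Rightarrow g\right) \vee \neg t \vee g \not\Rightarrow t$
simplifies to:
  $\text{True}$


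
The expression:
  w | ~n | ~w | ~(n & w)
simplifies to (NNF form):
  True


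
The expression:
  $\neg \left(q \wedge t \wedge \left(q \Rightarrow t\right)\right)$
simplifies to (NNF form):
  $\neg q \vee \neg t$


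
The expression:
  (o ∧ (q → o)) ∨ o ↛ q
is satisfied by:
  {o: True}


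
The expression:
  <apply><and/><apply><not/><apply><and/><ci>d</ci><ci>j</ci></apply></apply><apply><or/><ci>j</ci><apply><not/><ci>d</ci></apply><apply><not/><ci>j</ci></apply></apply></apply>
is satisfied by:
  {d: False, j: False}
  {j: True, d: False}
  {d: True, j: False}


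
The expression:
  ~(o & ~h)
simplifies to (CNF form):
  h | ~o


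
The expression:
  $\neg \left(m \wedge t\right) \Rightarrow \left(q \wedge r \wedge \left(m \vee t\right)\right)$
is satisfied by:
  {r: True, m: True, t: True, q: True}
  {r: True, m: True, t: True, q: False}
  {m: True, t: True, q: True, r: False}
  {m: True, t: True, q: False, r: False}
  {r: True, m: True, q: True, t: False}
  {r: True, t: True, q: True, m: False}


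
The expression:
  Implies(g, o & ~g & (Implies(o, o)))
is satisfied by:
  {g: False}


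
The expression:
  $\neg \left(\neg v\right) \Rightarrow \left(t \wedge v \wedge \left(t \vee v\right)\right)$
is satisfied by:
  {t: True, v: False}
  {v: False, t: False}
  {v: True, t: True}


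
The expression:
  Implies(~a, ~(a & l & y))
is always true.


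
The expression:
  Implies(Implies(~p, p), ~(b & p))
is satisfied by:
  {p: False, b: False}
  {b: True, p: False}
  {p: True, b: False}


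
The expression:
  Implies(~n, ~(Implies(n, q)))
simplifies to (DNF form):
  n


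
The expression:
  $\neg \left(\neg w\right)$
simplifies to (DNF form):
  $w$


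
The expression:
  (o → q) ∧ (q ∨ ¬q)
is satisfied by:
  {q: True, o: False}
  {o: False, q: False}
  {o: True, q: True}


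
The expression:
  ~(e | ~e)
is never true.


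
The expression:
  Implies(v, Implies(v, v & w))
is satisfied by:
  {w: True, v: False}
  {v: False, w: False}
  {v: True, w: True}


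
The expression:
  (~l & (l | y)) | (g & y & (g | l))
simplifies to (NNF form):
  y & (g | ~l)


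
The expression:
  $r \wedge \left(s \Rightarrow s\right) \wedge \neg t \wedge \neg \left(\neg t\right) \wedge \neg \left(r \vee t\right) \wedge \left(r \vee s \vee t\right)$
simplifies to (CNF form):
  $\text{False}$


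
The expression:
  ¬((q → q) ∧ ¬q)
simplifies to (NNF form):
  q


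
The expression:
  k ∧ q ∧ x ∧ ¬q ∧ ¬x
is never true.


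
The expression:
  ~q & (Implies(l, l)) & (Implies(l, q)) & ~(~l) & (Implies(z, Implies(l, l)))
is never true.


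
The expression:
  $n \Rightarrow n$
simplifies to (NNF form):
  $\text{True}$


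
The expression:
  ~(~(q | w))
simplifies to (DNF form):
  q | w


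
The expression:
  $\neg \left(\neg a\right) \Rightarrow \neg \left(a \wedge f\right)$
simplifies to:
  $\neg a \vee \neg f$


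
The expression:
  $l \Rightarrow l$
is always true.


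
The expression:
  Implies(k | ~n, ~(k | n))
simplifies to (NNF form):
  ~k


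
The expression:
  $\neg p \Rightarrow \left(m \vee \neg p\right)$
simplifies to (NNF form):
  $\text{True}$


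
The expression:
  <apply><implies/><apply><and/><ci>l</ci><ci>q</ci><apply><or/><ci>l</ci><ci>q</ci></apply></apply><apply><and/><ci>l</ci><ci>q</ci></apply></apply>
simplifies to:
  <true/>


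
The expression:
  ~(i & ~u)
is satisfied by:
  {u: True, i: False}
  {i: False, u: False}
  {i: True, u: True}


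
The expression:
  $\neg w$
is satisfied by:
  {w: False}


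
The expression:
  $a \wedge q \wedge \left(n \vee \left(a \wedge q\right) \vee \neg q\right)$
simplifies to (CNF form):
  $a \wedge q$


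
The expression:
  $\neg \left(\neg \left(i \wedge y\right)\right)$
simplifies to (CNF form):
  $i \wedge y$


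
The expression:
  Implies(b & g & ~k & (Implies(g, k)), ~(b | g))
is always true.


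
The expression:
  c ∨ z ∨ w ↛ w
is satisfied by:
  {z: True, c: True}
  {z: True, c: False}
  {c: True, z: False}


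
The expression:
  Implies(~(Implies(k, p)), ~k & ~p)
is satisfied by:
  {p: True, k: False}
  {k: False, p: False}
  {k: True, p: True}


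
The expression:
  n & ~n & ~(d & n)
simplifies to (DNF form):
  False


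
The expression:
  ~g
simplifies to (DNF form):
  ~g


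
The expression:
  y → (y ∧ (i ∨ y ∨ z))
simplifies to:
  True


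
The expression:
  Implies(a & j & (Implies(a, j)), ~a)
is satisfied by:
  {a: False, j: False}
  {j: True, a: False}
  {a: True, j: False}


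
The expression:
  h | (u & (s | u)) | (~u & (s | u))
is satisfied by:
  {s: True, u: True, h: True}
  {s: True, u: True, h: False}
  {s: True, h: True, u: False}
  {s: True, h: False, u: False}
  {u: True, h: True, s: False}
  {u: True, h: False, s: False}
  {h: True, u: False, s: False}


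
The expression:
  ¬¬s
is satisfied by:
  {s: True}


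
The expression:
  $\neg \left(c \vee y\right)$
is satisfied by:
  {y: False, c: False}


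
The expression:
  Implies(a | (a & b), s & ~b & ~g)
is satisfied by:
  {s: True, g: False, b: False, a: False}
  {s: False, g: False, b: False, a: False}
  {s: True, b: True, g: False, a: False}
  {b: True, s: False, g: False, a: False}
  {s: True, g: True, b: False, a: False}
  {g: True, s: False, b: False, a: False}
  {s: True, b: True, g: True, a: False}
  {b: True, g: True, s: False, a: False}
  {a: True, s: True, g: False, b: False}


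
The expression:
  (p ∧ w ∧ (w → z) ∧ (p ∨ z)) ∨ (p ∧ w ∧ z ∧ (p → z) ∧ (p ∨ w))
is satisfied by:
  {z: True, p: True, w: True}


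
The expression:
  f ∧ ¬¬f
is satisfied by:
  {f: True}


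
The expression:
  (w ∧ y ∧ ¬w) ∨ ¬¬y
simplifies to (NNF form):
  y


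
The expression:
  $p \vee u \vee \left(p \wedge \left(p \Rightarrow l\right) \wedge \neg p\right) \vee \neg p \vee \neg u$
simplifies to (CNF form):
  $\text{True}$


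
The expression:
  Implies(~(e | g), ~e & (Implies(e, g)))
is always true.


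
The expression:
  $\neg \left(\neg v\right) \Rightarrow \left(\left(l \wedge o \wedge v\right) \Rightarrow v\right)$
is always true.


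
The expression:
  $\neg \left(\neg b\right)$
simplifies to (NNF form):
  $b$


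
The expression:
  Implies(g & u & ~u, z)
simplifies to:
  True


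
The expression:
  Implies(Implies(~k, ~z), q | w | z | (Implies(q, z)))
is always true.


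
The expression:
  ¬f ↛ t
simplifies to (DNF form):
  ¬f ∧ ¬t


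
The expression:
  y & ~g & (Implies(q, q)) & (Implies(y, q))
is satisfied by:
  {y: True, q: True, g: False}


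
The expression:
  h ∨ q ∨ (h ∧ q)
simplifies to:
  h ∨ q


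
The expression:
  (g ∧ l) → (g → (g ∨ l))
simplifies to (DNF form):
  True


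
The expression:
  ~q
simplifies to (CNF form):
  ~q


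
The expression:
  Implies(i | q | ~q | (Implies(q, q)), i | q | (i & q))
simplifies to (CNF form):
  i | q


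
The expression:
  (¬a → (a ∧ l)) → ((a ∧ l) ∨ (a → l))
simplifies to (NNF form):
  l ∨ ¬a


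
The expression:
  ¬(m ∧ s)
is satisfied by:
  {s: False, m: False}
  {m: True, s: False}
  {s: True, m: False}


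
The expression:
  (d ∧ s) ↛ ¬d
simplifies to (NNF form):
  d ∧ s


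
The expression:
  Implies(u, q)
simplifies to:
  q | ~u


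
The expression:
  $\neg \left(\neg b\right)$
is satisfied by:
  {b: True}


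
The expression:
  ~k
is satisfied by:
  {k: False}


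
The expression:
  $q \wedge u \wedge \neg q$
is never true.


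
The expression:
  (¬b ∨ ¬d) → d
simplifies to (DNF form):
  d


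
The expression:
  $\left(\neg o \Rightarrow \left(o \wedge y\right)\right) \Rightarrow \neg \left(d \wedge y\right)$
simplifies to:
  $\neg d \vee \neg o \vee \neg y$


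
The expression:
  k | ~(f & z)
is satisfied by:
  {k: True, z: False, f: False}
  {z: False, f: False, k: False}
  {f: True, k: True, z: False}
  {f: True, z: False, k: False}
  {k: True, z: True, f: False}
  {z: True, k: False, f: False}
  {f: True, z: True, k: True}
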